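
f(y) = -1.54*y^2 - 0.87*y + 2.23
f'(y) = -3.08*y - 0.87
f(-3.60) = -14.60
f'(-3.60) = 10.22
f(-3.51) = -13.69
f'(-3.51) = 9.94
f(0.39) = 1.66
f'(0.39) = -2.07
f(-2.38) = -4.42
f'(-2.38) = 6.46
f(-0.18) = 2.34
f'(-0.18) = -0.32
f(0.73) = 0.77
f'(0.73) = -3.12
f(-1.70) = -0.74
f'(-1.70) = 4.37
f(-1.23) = 0.97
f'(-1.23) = 2.92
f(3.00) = -14.24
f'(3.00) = -10.11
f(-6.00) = -47.99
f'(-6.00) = 17.61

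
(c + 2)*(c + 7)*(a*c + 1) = a*c^3 + 9*a*c^2 + 14*a*c + c^2 + 9*c + 14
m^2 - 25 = (m - 5)*(m + 5)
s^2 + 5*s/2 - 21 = (s - 7/2)*(s + 6)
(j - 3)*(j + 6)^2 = j^3 + 9*j^2 - 108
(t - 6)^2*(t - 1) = t^3 - 13*t^2 + 48*t - 36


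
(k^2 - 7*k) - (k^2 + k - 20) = 20 - 8*k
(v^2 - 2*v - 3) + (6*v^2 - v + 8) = 7*v^2 - 3*v + 5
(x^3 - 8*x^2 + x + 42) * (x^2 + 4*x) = x^5 - 4*x^4 - 31*x^3 + 46*x^2 + 168*x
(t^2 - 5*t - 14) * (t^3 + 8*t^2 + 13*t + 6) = t^5 + 3*t^4 - 41*t^3 - 171*t^2 - 212*t - 84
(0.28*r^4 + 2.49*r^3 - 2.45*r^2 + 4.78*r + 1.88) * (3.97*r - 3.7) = 1.1116*r^5 + 8.8493*r^4 - 18.9395*r^3 + 28.0416*r^2 - 10.2224*r - 6.956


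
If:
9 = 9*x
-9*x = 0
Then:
No Solution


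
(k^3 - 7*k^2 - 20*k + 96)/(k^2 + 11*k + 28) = (k^2 - 11*k + 24)/(k + 7)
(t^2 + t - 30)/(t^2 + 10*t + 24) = (t - 5)/(t + 4)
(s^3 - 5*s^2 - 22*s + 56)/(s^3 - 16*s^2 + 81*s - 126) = (s^2 + 2*s - 8)/(s^2 - 9*s + 18)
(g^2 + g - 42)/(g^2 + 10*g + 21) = (g - 6)/(g + 3)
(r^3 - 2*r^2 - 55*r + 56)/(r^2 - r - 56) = r - 1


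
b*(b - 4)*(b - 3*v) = b^3 - 3*b^2*v - 4*b^2 + 12*b*v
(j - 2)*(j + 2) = j^2 - 4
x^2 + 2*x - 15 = (x - 3)*(x + 5)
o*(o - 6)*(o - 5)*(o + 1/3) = o^4 - 32*o^3/3 + 79*o^2/3 + 10*o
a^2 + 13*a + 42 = (a + 6)*(a + 7)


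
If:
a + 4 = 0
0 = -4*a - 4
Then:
No Solution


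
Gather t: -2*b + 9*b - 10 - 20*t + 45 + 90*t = 7*b + 70*t + 35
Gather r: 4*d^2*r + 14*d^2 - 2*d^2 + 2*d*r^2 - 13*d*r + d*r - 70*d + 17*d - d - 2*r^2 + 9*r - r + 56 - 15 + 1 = 12*d^2 - 54*d + r^2*(2*d - 2) + r*(4*d^2 - 12*d + 8) + 42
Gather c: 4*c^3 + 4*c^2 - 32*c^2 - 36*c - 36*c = 4*c^3 - 28*c^2 - 72*c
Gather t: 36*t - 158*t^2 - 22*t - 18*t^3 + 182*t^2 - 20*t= -18*t^3 + 24*t^2 - 6*t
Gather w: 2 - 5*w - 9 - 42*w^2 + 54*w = -42*w^2 + 49*w - 7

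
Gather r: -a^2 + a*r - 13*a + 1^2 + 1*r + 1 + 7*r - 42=-a^2 - 13*a + r*(a + 8) - 40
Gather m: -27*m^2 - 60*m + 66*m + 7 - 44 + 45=-27*m^2 + 6*m + 8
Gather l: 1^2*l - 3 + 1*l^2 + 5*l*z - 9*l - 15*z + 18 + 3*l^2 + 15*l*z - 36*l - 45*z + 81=4*l^2 + l*(20*z - 44) - 60*z + 96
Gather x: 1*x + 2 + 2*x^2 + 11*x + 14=2*x^2 + 12*x + 16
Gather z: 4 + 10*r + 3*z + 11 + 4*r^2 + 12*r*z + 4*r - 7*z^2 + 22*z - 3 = 4*r^2 + 14*r - 7*z^2 + z*(12*r + 25) + 12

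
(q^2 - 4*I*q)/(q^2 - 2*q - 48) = q*(-q + 4*I)/(-q^2 + 2*q + 48)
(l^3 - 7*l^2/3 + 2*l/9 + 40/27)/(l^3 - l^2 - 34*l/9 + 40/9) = (l + 2/3)/(l + 2)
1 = 1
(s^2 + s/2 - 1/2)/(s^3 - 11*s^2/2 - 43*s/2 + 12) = (s + 1)/(s^2 - 5*s - 24)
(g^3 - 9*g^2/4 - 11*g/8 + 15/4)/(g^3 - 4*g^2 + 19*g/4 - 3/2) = (4*g + 5)/(2*(2*g - 1))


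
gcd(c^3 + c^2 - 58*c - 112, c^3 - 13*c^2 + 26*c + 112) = c^2 - 6*c - 16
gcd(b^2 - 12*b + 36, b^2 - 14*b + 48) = b - 6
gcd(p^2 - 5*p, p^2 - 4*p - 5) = p - 5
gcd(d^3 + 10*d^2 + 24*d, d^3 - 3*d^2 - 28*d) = d^2 + 4*d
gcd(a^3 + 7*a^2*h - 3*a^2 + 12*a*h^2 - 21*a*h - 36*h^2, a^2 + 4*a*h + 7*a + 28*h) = a + 4*h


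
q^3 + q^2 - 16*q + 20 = (q - 2)^2*(q + 5)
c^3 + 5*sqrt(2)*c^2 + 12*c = c*(c + 2*sqrt(2))*(c + 3*sqrt(2))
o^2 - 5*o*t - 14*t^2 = (o - 7*t)*(o + 2*t)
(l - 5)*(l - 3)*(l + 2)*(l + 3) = l^4 - 3*l^3 - 19*l^2 + 27*l + 90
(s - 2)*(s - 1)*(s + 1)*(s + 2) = s^4 - 5*s^2 + 4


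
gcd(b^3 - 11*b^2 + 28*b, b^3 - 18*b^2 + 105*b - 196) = b^2 - 11*b + 28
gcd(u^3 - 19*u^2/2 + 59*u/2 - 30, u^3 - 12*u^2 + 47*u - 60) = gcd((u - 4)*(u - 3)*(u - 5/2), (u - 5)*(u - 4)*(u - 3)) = u^2 - 7*u + 12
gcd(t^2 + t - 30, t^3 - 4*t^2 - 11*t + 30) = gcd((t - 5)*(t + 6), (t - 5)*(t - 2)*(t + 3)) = t - 5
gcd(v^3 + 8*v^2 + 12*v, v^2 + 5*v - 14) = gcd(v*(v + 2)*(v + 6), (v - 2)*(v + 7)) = 1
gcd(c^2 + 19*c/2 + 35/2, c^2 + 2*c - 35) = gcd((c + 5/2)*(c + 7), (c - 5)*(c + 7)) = c + 7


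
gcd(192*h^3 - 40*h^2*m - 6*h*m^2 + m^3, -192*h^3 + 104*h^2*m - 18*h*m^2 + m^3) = 32*h^2 - 12*h*m + m^2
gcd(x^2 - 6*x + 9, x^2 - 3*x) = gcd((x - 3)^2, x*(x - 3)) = x - 3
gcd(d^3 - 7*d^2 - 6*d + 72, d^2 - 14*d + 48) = d - 6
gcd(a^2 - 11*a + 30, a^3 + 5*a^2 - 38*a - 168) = a - 6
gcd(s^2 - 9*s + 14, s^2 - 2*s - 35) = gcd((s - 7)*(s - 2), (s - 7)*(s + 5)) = s - 7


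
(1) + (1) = 2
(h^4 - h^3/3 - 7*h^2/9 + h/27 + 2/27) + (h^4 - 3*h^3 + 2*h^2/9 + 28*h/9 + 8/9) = 2*h^4 - 10*h^3/3 - 5*h^2/9 + 85*h/27 + 26/27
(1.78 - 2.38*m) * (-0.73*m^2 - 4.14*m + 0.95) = 1.7374*m^3 + 8.5538*m^2 - 9.6302*m + 1.691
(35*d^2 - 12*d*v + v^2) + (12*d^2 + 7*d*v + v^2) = 47*d^2 - 5*d*v + 2*v^2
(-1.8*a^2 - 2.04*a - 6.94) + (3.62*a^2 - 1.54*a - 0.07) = 1.82*a^2 - 3.58*a - 7.01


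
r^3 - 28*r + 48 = (r - 4)*(r - 2)*(r + 6)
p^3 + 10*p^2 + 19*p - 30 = (p - 1)*(p + 5)*(p + 6)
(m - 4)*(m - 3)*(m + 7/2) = m^3 - 7*m^2/2 - 25*m/2 + 42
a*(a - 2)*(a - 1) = a^3 - 3*a^2 + 2*a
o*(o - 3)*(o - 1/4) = o^3 - 13*o^2/4 + 3*o/4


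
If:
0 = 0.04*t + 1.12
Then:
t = -28.00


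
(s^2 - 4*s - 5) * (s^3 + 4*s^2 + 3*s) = s^5 - 18*s^3 - 32*s^2 - 15*s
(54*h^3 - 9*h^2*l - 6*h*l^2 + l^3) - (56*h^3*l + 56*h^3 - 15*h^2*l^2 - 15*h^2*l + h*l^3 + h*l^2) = -56*h^3*l - 2*h^3 + 15*h^2*l^2 + 6*h^2*l - h*l^3 - 7*h*l^2 + l^3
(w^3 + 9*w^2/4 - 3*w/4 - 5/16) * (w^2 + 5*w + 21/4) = w^5 + 29*w^4/4 + 63*w^3/4 + 31*w^2/4 - 11*w/2 - 105/64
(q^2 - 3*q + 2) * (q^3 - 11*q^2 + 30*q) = q^5 - 14*q^4 + 65*q^3 - 112*q^2 + 60*q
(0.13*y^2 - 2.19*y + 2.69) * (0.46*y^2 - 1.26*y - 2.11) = 0.0598*y^4 - 1.1712*y^3 + 3.7225*y^2 + 1.2315*y - 5.6759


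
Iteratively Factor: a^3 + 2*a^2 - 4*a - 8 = (a + 2)*(a^2 - 4) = (a + 2)^2*(a - 2)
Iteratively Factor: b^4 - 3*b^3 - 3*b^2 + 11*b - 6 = (b + 2)*(b^3 - 5*b^2 + 7*b - 3) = (b - 3)*(b + 2)*(b^2 - 2*b + 1) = (b - 3)*(b - 1)*(b + 2)*(b - 1)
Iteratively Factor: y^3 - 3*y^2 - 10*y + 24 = (y - 4)*(y^2 + y - 6) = (y - 4)*(y + 3)*(y - 2)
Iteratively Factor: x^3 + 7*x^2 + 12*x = (x + 3)*(x^2 + 4*x) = x*(x + 3)*(x + 4)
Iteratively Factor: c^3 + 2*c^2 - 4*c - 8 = (c + 2)*(c^2 - 4) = (c + 2)^2*(c - 2)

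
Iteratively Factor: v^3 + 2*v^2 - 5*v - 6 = (v + 3)*(v^2 - v - 2) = (v - 2)*(v + 3)*(v + 1)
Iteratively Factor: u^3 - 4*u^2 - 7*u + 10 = (u + 2)*(u^2 - 6*u + 5) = (u - 1)*(u + 2)*(u - 5)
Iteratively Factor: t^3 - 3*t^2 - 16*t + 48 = (t - 4)*(t^2 + t - 12) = (t - 4)*(t - 3)*(t + 4)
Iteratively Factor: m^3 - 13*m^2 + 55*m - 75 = (m - 3)*(m^2 - 10*m + 25) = (m - 5)*(m - 3)*(m - 5)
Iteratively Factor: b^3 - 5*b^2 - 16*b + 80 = (b - 4)*(b^2 - b - 20) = (b - 4)*(b + 4)*(b - 5)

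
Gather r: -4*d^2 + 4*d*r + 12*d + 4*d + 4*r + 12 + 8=-4*d^2 + 16*d + r*(4*d + 4) + 20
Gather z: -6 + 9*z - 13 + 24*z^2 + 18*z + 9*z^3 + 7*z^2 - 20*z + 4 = 9*z^3 + 31*z^2 + 7*z - 15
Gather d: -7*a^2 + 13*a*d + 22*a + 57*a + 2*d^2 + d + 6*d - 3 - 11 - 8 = -7*a^2 + 79*a + 2*d^2 + d*(13*a + 7) - 22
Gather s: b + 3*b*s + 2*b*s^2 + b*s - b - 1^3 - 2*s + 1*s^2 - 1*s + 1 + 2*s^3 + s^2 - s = 2*s^3 + s^2*(2*b + 2) + s*(4*b - 4)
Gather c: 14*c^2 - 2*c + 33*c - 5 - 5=14*c^2 + 31*c - 10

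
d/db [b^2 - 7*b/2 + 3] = 2*b - 7/2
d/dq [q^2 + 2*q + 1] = 2*q + 2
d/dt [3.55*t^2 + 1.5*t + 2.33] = 7.1*t + 1.5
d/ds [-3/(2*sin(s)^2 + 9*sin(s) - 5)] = 3*(4*sin(s) + 9)*cos(s)/(2*sin(s)^2 + 9*sin(s) - 5)^2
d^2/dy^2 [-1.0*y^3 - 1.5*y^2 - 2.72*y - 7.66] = -6.0*y - 3.0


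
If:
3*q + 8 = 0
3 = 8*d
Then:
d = 3/8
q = -8/3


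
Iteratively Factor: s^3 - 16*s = (s + 4)*(s^2 - 4*s) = s*(s + 4)*(s - 4)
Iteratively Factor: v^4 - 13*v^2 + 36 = (v - 3)*(v^3 + 3*v^2 - 4*v - 12) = (v - 3)*(v + 3)*(v^2 - 4) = (v - 3)*(v - 2)*(v + 3)*(v + 2)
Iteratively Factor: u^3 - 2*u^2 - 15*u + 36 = (u - 3)*(u^2 + u - 12) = (u - 3)*(u + 4)*(u - 3)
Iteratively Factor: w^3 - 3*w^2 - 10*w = (w)*(w^2 - 3*w - 10) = w*(w - 5)*(w + 2)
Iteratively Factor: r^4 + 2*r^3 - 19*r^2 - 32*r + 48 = (r - 1)*(r^3 + 3*r^2 - 16*r - 48) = (r - 4)*(r - 1)*(r^2 + 7*r + 12) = (r - 4)*(r - 1)*(r + 4)*(r + 3)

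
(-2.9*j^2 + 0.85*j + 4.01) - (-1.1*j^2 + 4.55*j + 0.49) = -1.8*j^2 - 3.7*j + 3.52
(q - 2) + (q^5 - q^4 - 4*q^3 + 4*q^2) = q^5 - q^4 - 4*q^3 + 4*q^2 + q - 2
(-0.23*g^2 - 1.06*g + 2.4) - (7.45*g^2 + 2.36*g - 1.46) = -7.68*g^2 - 3.42*g + 3.86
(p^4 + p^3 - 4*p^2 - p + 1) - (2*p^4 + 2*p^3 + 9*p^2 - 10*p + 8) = -p^4 - p^3 - 13*p^2 + 9*p - 7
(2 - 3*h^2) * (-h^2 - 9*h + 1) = 3*h^4 + 27*h^3 - 5*h^2 - 18*h + 2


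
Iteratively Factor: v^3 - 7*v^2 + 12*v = (v)*(v^2 - 7*v + 12) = v*(v - 3)*(v - 4)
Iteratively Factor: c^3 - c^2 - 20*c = (c - 5)*(c^2 + 4*c) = (c - 5)*(c + 4)*(c)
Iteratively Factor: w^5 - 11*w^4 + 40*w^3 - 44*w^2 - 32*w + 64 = (w - 2)*(w^4 - 9*w^3 + 22*w^2 - 32) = (w - 2)^2*(w^3 - 7*w^2 + 8*w + 16) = (w - 4)*(w - 2)^2*(w^2 - 3*w - 4) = (w - 4)^2*(w - 2)^2*(w + 1)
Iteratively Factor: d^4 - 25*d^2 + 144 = (d + 4)*(d^3 - 4*d^2 - 9*d + 36) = (d - 4)*(d + 4)*(d^2 - 9) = (d - 4)*(d - 3)*(d + 4)*(d + 3)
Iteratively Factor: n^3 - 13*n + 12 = (n - 1)*(n^2 + n - 12) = (n - 1)*(n + 4)*(n - 3)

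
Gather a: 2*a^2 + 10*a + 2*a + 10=2*a^2 + 12*a + 10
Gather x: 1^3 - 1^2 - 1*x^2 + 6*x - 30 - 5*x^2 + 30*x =-6*x^2 + 36*x - 30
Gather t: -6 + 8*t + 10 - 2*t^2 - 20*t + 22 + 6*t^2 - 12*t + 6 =4*t^2 - 24*t + 32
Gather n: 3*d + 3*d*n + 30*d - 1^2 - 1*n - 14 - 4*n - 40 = 33*d + n*(3*d - 5) - 55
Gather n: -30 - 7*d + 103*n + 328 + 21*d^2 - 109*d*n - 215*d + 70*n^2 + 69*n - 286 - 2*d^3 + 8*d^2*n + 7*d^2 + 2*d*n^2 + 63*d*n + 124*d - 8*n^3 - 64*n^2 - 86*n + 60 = -2*d^3 + 28*d^2 - 98*d - 8*n^3 + n^2*(2*d + 6) + n*(8*d^2 - 46*d + 86) + 72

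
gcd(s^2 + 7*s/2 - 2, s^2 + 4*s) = s + 4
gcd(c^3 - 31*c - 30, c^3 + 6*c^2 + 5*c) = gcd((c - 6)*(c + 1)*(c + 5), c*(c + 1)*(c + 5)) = c^2 + 6*c + 5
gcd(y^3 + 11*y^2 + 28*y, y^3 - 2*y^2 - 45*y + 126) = y + 7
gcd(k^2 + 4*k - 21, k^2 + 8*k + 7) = k + 7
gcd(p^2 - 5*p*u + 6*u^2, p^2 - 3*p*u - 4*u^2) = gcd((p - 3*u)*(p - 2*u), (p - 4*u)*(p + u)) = 1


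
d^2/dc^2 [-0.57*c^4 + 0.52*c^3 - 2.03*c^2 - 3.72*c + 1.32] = -6.84*c^2 + 3.12*c - 4.06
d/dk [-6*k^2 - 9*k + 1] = -12*k - 9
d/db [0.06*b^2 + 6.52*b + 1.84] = 0.12*b + 6.52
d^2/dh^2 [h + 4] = 0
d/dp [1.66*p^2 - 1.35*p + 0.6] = 3.32*p - 1.35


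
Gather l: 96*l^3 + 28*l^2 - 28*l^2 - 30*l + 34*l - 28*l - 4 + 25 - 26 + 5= 96*l^3 - 24*l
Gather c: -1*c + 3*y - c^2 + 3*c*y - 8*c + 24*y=-c^2 + c*(3*y - 9) + 27*y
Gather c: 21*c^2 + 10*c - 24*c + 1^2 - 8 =21*c^2 - 14*c - 7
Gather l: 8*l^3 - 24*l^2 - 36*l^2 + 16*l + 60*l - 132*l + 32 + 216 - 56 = 8*l^3 - 60*l^2 - 56*l + 192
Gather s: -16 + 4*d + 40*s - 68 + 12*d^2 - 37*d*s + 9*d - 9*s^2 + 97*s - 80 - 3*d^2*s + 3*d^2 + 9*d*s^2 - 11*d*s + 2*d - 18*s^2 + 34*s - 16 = 15*d^2 + 15*d + s^2*(9*d - 27) + s*(-3*d^2 - 48*d + 171) - 180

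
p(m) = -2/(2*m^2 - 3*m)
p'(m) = -2*(3 - 4*m)/(2*m^2 - 3*m)^2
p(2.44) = -0.44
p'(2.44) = 0.64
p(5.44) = -0.05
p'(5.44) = 0.02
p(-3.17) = -0.07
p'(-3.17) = -0.04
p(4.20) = -0.09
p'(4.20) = 0.05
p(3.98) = -0.10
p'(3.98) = 0.07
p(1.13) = 2.39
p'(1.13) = 4.35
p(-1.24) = -0.29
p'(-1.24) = -0.34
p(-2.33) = -0.11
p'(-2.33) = -0.08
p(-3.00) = -0.07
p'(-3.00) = -0.04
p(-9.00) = -0.01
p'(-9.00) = 0.00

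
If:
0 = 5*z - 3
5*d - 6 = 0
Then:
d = 6/5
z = 3/5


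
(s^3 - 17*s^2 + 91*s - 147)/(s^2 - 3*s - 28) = (s^2 - 10*s + 21)/(s + 4)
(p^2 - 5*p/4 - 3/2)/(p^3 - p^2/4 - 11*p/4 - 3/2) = 1/(p + 1)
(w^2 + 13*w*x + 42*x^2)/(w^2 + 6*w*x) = (w + 7*x)/w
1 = 1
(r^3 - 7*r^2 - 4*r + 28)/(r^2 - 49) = (r^2 - 4)/(r + 7)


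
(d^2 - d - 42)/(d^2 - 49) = (d + 6)/(d + 7)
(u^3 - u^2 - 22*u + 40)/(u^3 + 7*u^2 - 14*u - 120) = (u - 2)/(u + 6)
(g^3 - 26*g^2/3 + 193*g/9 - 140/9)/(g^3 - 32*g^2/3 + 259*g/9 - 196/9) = (g - 5)/(g - 7)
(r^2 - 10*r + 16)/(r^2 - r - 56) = (r - 2)/(r + 7)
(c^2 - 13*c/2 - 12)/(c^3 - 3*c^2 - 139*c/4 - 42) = 2/(2*c + 7)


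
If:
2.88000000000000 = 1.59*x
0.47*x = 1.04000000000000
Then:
No Solution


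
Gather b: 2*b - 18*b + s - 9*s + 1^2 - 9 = -16*b - 8*s - 8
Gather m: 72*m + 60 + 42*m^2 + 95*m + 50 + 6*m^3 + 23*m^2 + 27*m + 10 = 6*m^3 + 65*m^2 + 194*m + 120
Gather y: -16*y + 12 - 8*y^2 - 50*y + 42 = -8*y^2 - 66*y + 54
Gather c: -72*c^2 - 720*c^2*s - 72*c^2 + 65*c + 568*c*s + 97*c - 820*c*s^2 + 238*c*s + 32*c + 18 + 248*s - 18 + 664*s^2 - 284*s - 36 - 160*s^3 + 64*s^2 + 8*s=c^2*(-720*s - 144) + c*(-820*s^2 + 806*s + 194) - 160*s^3 + 728*s^2 - 28*s - 36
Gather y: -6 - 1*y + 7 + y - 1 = 0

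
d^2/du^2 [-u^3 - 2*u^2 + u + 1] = -6*u - 4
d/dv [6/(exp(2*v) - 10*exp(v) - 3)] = 12*(5 - exp(v))*exp(v)/(-exp(2*v) + 10*exp(v) + 3)^2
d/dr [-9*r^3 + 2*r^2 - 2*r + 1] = -27*r^2 + 4*r - 2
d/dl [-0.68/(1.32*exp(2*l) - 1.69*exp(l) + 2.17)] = (1.7952*exp(l) - 1.1492)*exp(l)/(1.32*exp(2*l) - 1.69*exp(l) + 2.17)^2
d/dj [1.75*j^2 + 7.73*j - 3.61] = 3.5*j + 7.73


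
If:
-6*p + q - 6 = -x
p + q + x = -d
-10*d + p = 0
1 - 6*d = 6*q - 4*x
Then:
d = -6/71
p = -60/71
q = 371/710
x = 289/710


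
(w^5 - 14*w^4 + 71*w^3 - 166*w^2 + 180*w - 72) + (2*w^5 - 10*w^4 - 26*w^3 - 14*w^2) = 3*w^5 - 24*w^4 + 45*w^3 - 180*w^2 + 180*w - 72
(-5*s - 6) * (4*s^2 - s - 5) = -20*s^3 - 19*s^2 + 31*s + 30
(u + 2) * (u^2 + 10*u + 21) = u^3 + 12*u^2 + 41*u + 42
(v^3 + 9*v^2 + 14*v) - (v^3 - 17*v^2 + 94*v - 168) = 26*v^2 - 80*v + 168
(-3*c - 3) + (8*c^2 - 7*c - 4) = 8*c^2 - 10*c - 7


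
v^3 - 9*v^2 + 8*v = v*(v - 8)*(v - 1)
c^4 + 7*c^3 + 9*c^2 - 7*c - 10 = (c - 1)*(c + 1)*(c + 2)*(c + 5)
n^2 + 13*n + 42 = (n + 6)*(n + 7)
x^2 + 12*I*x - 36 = (x + 6*I)^2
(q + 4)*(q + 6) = q^2 + 10*q + 24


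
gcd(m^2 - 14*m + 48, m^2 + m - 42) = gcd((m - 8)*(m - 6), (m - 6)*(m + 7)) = m - 6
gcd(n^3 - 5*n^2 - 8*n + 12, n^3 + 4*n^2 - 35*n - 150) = n - 6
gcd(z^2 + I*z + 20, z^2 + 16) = z - 4*I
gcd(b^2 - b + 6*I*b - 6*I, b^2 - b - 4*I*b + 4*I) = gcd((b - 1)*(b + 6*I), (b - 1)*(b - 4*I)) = b - 1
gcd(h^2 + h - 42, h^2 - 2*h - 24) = h - 6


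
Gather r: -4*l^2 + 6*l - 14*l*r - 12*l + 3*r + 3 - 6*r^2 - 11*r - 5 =-4*l^2 - 6*l - 6*r^2 + r*(-14*l - 8) - 2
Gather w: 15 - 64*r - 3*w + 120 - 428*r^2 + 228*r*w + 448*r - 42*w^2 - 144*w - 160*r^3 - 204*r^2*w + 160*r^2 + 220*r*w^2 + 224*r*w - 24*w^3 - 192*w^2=-160*r^3 - 268*r^2 + 384*r - 24*w^3 + w^2*(220*r - 234) + w*(-204*r^2 + 452*r - 147) + 135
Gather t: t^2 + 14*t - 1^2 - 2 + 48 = t^2 + 14*t + 45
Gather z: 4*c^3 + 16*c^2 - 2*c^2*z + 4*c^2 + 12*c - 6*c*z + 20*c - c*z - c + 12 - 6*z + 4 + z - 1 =4*c^3 + 20*c^2 + 31*c + z*(-2*c^2 - 7*c - 5) + 15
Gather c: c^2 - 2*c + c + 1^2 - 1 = c^2 - c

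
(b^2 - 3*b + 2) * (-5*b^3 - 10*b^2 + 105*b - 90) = -5*b^5 + 5*b^4 + 125*b^3 - 425*b^2 + 480*b - 180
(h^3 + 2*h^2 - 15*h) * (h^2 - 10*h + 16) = h^5 - 8*h^4 - 19*h^3 + 182*h^2 - 240*h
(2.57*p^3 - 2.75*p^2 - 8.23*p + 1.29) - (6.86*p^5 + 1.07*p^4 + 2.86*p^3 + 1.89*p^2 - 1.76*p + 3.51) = -6.86*p^5 - 1.07*p^4 - 0.29*p^3 - 4.64*p^2 - 6.47*p - 2.22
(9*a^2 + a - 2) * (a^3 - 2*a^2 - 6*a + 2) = 9*a^5 - 17*a^4 - 58*a^3 + 16*a^2 + 14*a - 4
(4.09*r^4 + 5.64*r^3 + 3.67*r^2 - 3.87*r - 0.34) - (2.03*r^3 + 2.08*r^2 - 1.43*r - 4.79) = 4.09*r^4 + 3.61*r^3 + 1.59*r^2 - 2.44*r + 4.45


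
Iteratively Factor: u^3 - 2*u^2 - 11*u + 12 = (u - 4)*(u^2 + 2*u - 3) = (u - 4)*(u - 1)*(u + 3)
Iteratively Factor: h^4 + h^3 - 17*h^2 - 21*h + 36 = (h + 3)*(h^3 - 2*h^2 - 11*h + 12) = (h + 3)^2*(h^2 - 5*h + 4) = (h - 4)*(h + 3)^2*(h - 1)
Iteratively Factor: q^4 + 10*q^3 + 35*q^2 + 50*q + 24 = (q + 2)*(q^3 + 8*q^2 + 19*q + 12) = (q + 1)*(q + 2)*(q^2 + 7*q + 12) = (q + 1)*(q + 2)*(q + 3)*(q + 4)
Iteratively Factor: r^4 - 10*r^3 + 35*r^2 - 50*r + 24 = (r - 2)*(r^3 - 8*r^2 + 19*r - 12) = (r - 2)*(r - 1)*(r^2 - 7*r + 12) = (r - 4)*(r - 2)*(r - 1)*(r - 3)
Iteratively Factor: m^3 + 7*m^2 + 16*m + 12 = (m + 3)*(m^2 + 4*m + 4) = (m + 2)*(m + 3)*(m + 2)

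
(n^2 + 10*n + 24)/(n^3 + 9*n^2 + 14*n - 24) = 1/(n - 1)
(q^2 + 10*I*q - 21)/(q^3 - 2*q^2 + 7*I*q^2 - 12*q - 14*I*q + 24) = (q + 7*I)/(q^2 + q*(-2 + 4*I) - 8*I)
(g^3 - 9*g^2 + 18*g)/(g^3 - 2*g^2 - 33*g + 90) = g*(g - 6)/(g^2 + g - 30)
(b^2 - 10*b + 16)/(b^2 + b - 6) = (b - 8)/(b + 3)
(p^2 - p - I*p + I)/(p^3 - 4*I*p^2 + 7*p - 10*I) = (p - 1)/(p^2 - 3*I*p + 10)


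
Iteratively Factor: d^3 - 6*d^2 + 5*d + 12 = (d + 1)*(d^2 - 7*d + 12) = (d - 4)*(d + 1)*(d - 3)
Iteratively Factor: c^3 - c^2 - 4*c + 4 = (c - 1)*(c^2 - 4) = (c - 1)*(c + 2)*(c - 2)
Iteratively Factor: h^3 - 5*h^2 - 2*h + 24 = (h + 2)*(h^2 - 7*h + 12) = (h - 3)*(h + 2)*(h - 4)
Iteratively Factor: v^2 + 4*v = (v)*(v + 4)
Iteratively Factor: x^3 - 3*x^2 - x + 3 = (x - 1)*(x^2 - 2*x - 3) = (x - 3)*(x - 1)*(x + 1)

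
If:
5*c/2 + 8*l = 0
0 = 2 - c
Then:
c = 2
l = -5/8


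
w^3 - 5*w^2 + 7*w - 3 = (w - 3)*(w - 1)^2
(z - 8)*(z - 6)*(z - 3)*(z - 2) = z^4 - 19*z^3 + 124*z^2 - 324*z + 288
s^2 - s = s*(s - 1)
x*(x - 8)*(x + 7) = x^3 - x^2 - 56*x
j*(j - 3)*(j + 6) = j^3 + 3*j^2 - 18*j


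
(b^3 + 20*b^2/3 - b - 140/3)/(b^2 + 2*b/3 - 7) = (b^2 + 9*b + 20)/(b + 3)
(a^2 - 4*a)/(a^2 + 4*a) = (a - 4)/(a + 4)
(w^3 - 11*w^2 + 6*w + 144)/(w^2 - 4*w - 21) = (w^2 - 14*w + 48)/(w - 7)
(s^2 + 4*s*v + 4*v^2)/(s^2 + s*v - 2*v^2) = (s + 2*v)/(s - v)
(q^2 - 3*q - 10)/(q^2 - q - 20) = (q + 2)/(q + 4)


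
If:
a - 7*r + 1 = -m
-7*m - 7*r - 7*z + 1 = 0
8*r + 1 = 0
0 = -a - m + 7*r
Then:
No Solution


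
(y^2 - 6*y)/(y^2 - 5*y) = (y - 6)/(y - 5)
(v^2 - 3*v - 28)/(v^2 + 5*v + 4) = (v - 7)/(v + 1)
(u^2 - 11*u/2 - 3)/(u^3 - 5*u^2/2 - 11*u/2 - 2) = (u - 6)/(u^2 - 3*u - 4)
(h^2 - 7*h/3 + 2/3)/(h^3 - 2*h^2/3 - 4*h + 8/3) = (3*h - 1)/(3*h^2 + 4*h - 4)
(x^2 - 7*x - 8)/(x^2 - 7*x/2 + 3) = 2*(x^2 - 7*x - 8)/(2*x^2 - 7*x + 6)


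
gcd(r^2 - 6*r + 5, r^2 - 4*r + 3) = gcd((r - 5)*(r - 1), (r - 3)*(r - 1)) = r - 1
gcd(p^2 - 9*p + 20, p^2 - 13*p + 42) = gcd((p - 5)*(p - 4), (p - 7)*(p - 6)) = 1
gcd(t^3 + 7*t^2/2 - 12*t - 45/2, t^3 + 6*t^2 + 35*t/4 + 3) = t + 3/2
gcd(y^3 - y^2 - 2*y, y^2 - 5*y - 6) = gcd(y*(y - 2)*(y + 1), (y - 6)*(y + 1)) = y + 1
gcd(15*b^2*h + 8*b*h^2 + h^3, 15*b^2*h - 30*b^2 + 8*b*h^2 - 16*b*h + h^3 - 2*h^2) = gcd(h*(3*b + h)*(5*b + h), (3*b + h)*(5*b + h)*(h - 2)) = 15*b^2 + 8*b*h + h^2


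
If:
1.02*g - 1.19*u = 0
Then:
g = 1.16666666666667*u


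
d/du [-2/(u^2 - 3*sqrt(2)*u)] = 2*(2*u - 3*sqrt(2))/(u^2*(u - 3*sqrt(2))^2)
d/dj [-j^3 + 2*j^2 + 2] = j*(4 - 3*j)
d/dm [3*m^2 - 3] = 6*m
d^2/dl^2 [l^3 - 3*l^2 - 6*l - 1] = 6*l - 6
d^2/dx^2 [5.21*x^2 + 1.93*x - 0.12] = 10.4200000000000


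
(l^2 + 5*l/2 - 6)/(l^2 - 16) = (l - 3/2)/(l - 4)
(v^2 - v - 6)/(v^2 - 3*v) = (v + 2)/v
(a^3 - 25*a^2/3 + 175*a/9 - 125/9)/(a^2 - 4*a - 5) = (9*a^2 - 30*a + 25)/(9*(a + 1))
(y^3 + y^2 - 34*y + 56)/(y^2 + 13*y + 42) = (y^2 - 6*y + 8)/(y + 6)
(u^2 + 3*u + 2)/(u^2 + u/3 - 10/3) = 3*(u + 1)/(3*u - 5)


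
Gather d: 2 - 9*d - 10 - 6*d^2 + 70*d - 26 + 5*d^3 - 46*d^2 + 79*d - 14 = 5*d^3 - 52*d^2 + 140*d - 48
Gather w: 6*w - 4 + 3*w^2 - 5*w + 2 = 3*w^2 + w - 2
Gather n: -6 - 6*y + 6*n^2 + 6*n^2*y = n^2*(6*y + 6) - 6*y - 6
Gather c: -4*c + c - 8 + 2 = -3*c - 6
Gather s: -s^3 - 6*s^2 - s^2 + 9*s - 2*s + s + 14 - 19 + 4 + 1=-s^3 - 7*s^2 + 8*s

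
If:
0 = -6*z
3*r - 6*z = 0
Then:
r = 0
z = 0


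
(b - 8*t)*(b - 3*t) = b^2 - 11*b*t + 24*t^2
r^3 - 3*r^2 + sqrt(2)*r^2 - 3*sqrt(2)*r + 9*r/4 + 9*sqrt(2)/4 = (r - 3/2)^2*(r + sqrt(2))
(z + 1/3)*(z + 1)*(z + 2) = z^3 + 10*z^2/3 + 3*z + 2/3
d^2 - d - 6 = (d - 3)*(d + 2)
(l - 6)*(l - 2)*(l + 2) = l^3 - 6*l^2 - 4*l + 24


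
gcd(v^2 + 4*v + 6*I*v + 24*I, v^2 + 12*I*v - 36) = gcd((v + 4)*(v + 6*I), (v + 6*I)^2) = v + 6*I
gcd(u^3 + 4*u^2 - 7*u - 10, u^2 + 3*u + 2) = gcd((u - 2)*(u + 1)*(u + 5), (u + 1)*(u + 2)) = u + 1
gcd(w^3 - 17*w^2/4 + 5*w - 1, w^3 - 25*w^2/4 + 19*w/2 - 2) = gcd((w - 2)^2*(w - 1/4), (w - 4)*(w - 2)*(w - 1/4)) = w^2 - 9*w/4 + 1/2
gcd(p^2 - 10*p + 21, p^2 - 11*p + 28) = p - 7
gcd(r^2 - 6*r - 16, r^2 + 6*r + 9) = 1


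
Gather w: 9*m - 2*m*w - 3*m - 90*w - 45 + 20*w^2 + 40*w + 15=6*m + 20*w^2 + w*(-2*m - 50) - 30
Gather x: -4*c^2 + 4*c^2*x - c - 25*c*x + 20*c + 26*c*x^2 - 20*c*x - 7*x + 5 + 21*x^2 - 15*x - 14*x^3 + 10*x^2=-4*c^2 + 19*c - 14*x^3 + x^2*(26*c + 31) + x*(4*c^2 - 45*c - 22) + 5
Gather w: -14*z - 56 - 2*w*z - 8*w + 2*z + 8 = w*(-2*z - 8) - 12*z - 48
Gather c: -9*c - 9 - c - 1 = -10*c - 10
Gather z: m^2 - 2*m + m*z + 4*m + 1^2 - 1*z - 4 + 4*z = m^2 + 2*m + z*(m + 3) - 3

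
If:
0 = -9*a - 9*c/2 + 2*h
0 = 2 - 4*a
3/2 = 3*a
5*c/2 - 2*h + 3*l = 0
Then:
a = 1/2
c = 3*l/2 - 9/4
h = 27*l/8 - 45/16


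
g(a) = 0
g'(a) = 0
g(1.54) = 0.00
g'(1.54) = 0.00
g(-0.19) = 0.00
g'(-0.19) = 0.00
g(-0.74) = 0.00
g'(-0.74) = 0.00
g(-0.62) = 0.00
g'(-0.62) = 0.00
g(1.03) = 0.00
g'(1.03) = 0.00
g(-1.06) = 0.00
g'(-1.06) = 0.00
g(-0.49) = 0.00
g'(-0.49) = 0.00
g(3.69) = 0.00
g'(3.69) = 0.00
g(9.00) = 0.00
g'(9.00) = 0.00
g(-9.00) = 0.00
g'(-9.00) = 0.00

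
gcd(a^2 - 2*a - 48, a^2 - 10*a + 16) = a - 8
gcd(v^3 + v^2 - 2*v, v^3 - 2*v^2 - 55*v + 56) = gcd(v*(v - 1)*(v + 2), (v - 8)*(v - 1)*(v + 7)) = v - 1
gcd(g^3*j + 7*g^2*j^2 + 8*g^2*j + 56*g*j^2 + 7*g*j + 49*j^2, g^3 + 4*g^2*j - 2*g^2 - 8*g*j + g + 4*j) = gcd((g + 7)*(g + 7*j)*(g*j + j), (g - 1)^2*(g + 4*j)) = 1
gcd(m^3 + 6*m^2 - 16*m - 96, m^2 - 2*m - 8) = m - 4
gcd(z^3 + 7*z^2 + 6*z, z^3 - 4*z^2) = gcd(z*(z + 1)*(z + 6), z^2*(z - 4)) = z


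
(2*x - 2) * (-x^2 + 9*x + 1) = -2*x^3 + 20*x^2 - 16*x - 2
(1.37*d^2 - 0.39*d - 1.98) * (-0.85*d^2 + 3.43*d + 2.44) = -1.1645*d^4 + 5.0306*d^3 + 3.6881*d^2 - 7.743*d - 4.8312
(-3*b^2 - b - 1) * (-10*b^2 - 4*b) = 30*b^4 + 22*b^3 + 14*b^2 + 4*b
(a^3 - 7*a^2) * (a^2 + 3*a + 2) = a^5 - 4*a^4 - 19*a^3 - 14*a^2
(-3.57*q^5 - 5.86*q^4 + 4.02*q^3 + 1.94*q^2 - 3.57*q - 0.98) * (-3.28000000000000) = 11.7096*q^5 + 19.2208*q^4 - 13.1856*q^3 - 6.3632*q^2 + 11.7096*q + 3.2144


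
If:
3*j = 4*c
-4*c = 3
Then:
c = -3/4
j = -1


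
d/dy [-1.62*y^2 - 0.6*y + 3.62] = -3.24*y - 0.6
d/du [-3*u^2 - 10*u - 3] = -6*u - 10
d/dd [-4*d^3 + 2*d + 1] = 2 - 12*d^2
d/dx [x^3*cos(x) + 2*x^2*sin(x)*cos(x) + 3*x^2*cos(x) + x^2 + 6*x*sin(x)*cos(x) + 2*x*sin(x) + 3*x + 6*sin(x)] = -x^3*sin(x) + 2*x^2*cos(2*x) + 3*sqrt(2)*x^2*cos(x + pi/4) + 2*x*sin(2*x) + 8*x*cos(x) + 6*x*cos(2*x) + 2*x + 2*sin(x) + 3*sin(2*x) + 6*cos(x) + 3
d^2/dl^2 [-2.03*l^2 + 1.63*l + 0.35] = -4.06000000000000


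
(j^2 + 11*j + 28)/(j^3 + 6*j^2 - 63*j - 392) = (j + 4)/(j^2 - j - 56)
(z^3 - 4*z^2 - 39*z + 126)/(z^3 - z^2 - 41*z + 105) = (z^2 - z - 42)/(z^2 + 2*z - 35)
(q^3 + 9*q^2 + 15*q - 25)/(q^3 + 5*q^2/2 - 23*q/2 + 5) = 2*(q^2 + 4*q - 5)/(2*q^2 - 5*q + 2)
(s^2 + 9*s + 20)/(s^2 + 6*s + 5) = (s + 4)/(s + 1)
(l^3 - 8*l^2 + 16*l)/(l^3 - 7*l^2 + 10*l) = (l^2 - 8*l + 16)/(l^2 - 7*l + 10)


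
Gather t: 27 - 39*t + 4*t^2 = 4*t^2 - 39*t + 27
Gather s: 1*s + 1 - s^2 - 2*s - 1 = -s^2 - s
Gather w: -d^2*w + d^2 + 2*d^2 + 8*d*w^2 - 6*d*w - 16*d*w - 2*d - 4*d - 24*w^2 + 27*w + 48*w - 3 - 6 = 3*d^2 - 6*d + w^2*(8*d - 24) + w*(-d^2 - 22*d + 75) - 9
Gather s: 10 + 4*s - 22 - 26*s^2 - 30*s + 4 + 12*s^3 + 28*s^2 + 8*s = 12*s^3 + 2*s^2 - 18*s - 8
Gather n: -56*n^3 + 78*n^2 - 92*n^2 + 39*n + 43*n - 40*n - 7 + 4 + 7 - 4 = -56*n^3 - 14*n^2 + 42*n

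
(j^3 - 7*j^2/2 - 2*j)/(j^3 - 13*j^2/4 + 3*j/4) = 2*(2*j^2 - 7*j - 4)/(4*j^2 - 13*j + 3)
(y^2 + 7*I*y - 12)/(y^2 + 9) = (y + 4*I)/(y - 3*I)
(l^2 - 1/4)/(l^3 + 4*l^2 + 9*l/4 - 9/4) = (2*l + 1)/(2*l^2 + 9*l + 9)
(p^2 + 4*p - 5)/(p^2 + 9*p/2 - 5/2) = 2*(p - 1)/(2*p - 1)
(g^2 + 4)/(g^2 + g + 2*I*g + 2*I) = (g - 2*I)/(g + 1)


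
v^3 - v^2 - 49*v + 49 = (v - 7)*(v - 1)*(v + 7)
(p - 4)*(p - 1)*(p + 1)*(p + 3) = p^4 - p^3 - 13*p^2 + p + 12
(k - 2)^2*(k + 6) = k^3 + 2*k^2 - 20*k + 24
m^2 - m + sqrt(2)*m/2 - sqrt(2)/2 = (m - 1)*(m + sqrt(2)/2)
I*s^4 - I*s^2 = s^2*(s + 1)*(I*s - I)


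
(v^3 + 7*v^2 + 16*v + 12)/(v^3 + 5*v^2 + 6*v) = (v + 2)/v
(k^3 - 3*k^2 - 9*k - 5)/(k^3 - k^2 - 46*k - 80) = (-k^3 + 3*k^2 + 9*k + 5)/(-k^3 + k^2 + 46*k + 80)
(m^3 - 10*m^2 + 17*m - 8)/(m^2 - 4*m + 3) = (m^2 - 9*m + 8)/(m - 3)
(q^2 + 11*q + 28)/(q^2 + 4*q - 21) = (q + 4)/(q - 3)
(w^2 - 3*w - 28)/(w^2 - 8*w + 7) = (w + 4)/(w - 1)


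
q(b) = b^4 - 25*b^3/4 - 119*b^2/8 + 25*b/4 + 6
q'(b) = 4*b^3 - 75*b^2/4 - 119*b/4 + 25/4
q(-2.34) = 19.99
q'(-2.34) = -78.05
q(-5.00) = 1009.12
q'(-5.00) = -813.75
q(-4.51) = 662.31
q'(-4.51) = -607.89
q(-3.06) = 114.35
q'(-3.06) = -192.89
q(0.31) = 6.33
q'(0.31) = -4.66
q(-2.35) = 20.78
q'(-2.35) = -79.30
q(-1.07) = -8.75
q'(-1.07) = 11.72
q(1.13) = -13.32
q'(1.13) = -45.54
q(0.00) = 6.00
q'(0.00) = 6.25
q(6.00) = -546.00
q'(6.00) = 16.75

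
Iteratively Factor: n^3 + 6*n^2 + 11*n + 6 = (n + 2)*(n^2 + 4*n + 3) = (n + 2)*(n + 3)*(n + 1)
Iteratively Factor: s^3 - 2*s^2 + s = (s - 1)*(s^2 - s) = (s - 1)^2*(s)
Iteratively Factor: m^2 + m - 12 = (m + 4)*(m - 3)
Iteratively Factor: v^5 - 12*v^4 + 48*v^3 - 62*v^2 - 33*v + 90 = (v - 2)*(v^4 - 10*v^3 + 28*v^2 - 6*v - 45) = (v - 3)*(v - 2)*(v^3 - 7*v^2 + 7*v + 15) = (v - 3)*(v - 2)*(v + 1)*(v^2 - 8*v + 15) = (v - 3)^2*(v - 2)*(v + 1)*(v - 5)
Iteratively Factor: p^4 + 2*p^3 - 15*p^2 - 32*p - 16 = (p + 4)*(p^3 - 2*p^2 - 7*p - 4) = (p + 1)*(p + 4)*(p^2 - 3*p - 4) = (p + 1)^2*(p + 4)*(p - 4)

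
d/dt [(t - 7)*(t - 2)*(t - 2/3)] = 3*t^2 - 58*t/3 + 20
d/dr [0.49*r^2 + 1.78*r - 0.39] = 0.98*r + 1.78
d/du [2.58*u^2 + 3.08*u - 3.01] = 5.16*u + 3.08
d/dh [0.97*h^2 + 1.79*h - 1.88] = 1.94*h + 1.79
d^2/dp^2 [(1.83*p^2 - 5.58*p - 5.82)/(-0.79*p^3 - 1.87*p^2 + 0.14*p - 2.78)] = (-2.284206*p^6 + 20.894868*p^5 + 91.83276*p^4 + 233.134332*p^3 + 28.272672*p^2 - 259.882488*p - 84.226032)/(0.493039*p^9 + 3.501201*p^8 + 8.025531*p^7 + 10.503265*p^6 + 23.219118*p^5 + 27.429294*p^4 + 13.94674*p^3 + 43.519788*p^2 - 3.245928*p + 21.484952)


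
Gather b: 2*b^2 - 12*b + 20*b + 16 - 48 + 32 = 2*b^2 + 8*b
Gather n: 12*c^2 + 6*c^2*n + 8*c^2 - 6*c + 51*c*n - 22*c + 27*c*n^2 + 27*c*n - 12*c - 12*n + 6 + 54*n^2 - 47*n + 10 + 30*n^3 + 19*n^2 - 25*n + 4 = 20*c^2 - 40*c + 30*n^3 + n^2*(27*c + 73) + n*(6*c^2 + 78*c - 84) + 20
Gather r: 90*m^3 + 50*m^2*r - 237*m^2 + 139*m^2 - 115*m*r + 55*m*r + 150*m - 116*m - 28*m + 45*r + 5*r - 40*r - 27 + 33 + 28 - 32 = 90*m^3 - 98*m^2 + 6*m + r*(50*m^2 - 60*m + 10) + 2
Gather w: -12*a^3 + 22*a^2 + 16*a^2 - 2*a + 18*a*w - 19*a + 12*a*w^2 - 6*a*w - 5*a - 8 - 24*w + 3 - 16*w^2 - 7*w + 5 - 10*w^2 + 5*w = -12*a^3 + 38*a^2 - 26*a + w^2*(12*a - 26) + w*(12*a - 26)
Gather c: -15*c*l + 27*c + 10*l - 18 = c*(27 - 15*l) + 10*l - 18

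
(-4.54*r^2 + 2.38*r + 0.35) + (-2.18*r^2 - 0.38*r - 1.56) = -6.72*r^2 + 2.0*r - 1.21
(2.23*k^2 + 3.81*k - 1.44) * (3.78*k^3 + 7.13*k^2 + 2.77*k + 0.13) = 8.4294*k^5 + 30.3017*k^4 + 27.8992*k^3 + 0.576400000000001*k^2 - 3.4935*k - 0.1872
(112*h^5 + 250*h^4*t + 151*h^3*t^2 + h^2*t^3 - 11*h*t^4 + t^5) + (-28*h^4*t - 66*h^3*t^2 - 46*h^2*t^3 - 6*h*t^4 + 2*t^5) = 112*h^5 + 222*h^4*t + 85*h^3*t^2 - 45*h^2*t^3 - 17*h*t^4 + 3*t^5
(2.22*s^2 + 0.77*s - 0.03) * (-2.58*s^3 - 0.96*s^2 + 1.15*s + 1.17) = -5.7276*s^5 - 4.1178*s^4 + 1.8912*s^3 + 3.5117*s^2 + 0.8664*s - 0.0351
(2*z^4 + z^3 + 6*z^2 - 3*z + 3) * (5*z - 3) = 10*z^5 - z^4 + 27*z^3 - 33*z^2 + 24*z - 9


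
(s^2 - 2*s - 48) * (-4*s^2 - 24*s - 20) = -4*s^4 - 16*s^3 + 220*s^2 + 1192*s + 960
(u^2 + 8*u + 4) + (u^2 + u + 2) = 2*u^2 + 9*u + 6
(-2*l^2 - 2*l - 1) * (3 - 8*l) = 16*l^3 + 10*l^2 + 2*l - 3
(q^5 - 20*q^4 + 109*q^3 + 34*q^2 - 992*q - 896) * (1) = q^5 - 20*q^4 + 109*q^3 + 34*q^2 - 992*q - 896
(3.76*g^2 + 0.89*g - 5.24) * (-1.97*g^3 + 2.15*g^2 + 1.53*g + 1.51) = -7.4072*g^5 + 6.3307*g^4 + 17.9891*g^3 - 4.2267*g^2 - 6.6733*g - 7.9124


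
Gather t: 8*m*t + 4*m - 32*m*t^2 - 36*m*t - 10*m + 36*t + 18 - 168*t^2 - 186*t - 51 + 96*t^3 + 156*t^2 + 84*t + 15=-6*m + 96*t^3 + t^2*(-32*m - 12) + t*(-28*m - 66) - 18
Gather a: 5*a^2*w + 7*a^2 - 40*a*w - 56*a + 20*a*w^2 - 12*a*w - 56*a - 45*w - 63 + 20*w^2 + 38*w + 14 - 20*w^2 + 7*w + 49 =a^2*(5*w + 7) + a*(20*w^2 - 52*w - 112)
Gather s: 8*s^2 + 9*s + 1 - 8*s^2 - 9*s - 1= 0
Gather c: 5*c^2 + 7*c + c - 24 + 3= 5*c^2 + 8*c - 21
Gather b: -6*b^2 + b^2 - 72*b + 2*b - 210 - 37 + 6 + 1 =-5*b^2 - 70*b - 240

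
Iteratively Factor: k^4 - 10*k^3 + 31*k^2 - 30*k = (k - 2)*(k^3 - 8*k^2 + 15*k) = (k - 3)*(k - 2)*(k^2 - 5*k) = (k - 5)*(k - 3)*(k - 2)*(k)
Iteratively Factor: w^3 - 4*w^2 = (w)*(w^2 - 4*w) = w^2*(w - 4)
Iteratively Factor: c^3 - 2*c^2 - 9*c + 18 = (c - 3)*(c^2 + c - 6) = (c - 3)*(c - 2)*(c + 3)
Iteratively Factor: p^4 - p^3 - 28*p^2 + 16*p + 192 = (p - 4)*(p^3 + 3*p^2 - 16*p - 48) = (p - 4)^2*(p^2 + 7*p + 12) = (p - 4)^2*(p + 3)*(p + 4)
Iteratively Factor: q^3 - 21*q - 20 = (q + 1)*(q^2 - q - 20) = (q + 1)*(q + 4)*(q - 5)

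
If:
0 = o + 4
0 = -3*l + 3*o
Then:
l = -4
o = -4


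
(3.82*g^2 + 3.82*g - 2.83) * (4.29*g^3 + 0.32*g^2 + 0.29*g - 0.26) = 16.3878*g^5 + 17.6102*g^4 - 9.8105*g^3 - 0.791*g^2 - 1.8139*g + 0.7358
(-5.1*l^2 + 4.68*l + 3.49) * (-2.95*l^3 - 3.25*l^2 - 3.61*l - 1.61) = 15.045*l^5 + 2.769*l^4 - 7.0945*l^3 - 20.0263*l^2 - 20.1337*l - 5.6189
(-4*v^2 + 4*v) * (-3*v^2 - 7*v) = 12*v^4 + 16*v^3 - 28*v^2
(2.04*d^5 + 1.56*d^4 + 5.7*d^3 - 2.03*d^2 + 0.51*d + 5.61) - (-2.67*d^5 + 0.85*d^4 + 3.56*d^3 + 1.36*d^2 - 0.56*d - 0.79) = 4.71*d^5 + 0.71*d^4 + 2.14*d^3 - 3.39*d^2 + 1.07*d + 6.4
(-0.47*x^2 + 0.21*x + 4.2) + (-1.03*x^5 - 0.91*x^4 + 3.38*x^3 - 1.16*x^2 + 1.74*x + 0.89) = -1.03*x^5 - 0.91*x^4 + 3.38*x^3 - 1.63*x^2 + 1.95*x + 5.09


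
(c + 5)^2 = c^2 + 10*c + 25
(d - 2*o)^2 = d^2 - 4*d*o + 4*o^2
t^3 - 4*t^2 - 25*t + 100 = (t - 5)*(t - 4)*(t + 5)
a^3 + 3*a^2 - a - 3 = (a - 1)*(a + 1)*(a + 3)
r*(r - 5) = r^2 - 5*r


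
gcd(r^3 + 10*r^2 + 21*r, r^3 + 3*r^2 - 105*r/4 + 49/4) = r + 7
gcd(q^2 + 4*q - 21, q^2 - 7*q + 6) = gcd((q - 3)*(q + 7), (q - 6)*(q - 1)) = 1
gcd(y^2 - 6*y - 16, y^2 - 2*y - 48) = y - 8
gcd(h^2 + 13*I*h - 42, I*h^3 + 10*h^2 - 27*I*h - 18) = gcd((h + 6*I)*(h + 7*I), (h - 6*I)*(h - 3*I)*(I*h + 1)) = 1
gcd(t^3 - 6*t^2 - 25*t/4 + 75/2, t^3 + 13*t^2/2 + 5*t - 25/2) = t + 5/2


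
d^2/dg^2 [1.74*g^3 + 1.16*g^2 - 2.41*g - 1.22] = 10.44*g + 2.32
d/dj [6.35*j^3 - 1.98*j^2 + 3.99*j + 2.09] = 19.05*j^2 - 3.96*j + 3.99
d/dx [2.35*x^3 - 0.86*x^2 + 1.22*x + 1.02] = 7.05*x^2 - 1.72*x + 1.22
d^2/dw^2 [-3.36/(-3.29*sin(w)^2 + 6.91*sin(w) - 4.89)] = (-145.475904*sin(w)^4 + 229.157712*sin(w)^3 + 274.004304*sin(w)^2 - 571.849488*sin(w) + 212.7552)/(3.29*sin(w)^2 - 6.91*sin(w) + 4.89)^3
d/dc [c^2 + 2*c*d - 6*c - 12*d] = 2*c + 2*d - 6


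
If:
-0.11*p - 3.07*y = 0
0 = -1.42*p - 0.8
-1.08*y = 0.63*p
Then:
No Solution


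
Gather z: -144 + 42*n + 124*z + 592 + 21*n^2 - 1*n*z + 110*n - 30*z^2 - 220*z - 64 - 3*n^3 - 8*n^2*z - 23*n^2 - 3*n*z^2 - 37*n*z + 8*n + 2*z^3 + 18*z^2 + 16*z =-3*n^3 - 2*n^2 + 160*n + 2*z^3 + z^2*(-3*n - 12) + z*(-8*n^2 - 38*n - 80) + 384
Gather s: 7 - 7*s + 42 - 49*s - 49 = -56*s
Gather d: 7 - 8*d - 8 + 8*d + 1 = 0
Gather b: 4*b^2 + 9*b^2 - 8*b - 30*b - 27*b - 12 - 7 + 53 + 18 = 13*b^2 - 65*b + 52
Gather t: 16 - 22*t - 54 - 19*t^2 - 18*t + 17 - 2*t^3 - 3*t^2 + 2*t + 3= -2*t^3 - 22*t^2 - 38*t - 18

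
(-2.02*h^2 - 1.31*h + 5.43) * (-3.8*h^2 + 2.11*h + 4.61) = 7.676*h^4 + 0.7158*h^3 - 32.7103*h^2 + 5.4182*h + 25.0323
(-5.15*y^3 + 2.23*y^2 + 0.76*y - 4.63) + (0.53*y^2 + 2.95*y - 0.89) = -5.15*y^3 + 2.76*y^2 + 3.71*y - 5.52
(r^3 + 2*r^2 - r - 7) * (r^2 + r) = r^5 + 3*r^4 + r^3 - 8*r^2 - 7*r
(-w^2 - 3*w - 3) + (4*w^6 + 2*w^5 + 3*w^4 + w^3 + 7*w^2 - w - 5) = 4*w^6 + 2*w^5 + 3*w^4 + w^3 + 6*w^2 - 4*w - 8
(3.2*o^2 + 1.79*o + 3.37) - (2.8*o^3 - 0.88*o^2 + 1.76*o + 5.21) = -2.8*o^3 + 4.08*o^2 + 0.03*o - 1.84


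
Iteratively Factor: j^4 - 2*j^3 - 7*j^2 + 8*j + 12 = (j + 1)*(j^3 - 3*j^2 - 4*j + 12) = (j - 2)*(j + 1)*(j^2 - j - 6) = (j - 3)*(j - 2)*(j + 1)*(j + 2)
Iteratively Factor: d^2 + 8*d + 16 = (d + 4)*(d + 4)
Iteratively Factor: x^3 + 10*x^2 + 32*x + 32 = (x + 4)*(x^2 + 6*x + 8) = (x + 4)^2*(x + 2)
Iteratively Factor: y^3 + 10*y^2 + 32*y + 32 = (y + 2)*(y^2 + 8*y + 16) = (y + 2)*(y + 4)*(y + 4)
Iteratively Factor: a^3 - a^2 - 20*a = (a + 4)*(a^2 - 5*a) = (a - 5)*(a + 4)*(a)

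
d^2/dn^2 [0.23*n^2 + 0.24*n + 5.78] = 0.460000000000000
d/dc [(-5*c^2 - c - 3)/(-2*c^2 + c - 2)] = (-7*c^2 + 8*c + 5)/(4*c^4 - 4*c^3 + 9*c^2 - 4*c + 4)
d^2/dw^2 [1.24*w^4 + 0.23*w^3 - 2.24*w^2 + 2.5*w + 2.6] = 14.88*w^2 + 1.38*w - 4.48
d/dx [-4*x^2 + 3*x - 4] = 3 - 8*x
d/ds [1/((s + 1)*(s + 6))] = (-2*s - 7)/(s^4 + 14*s^3 + 61*s^2 + 84*s + 36)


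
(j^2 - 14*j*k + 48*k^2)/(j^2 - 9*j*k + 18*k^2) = (j - 8*k)/(j - 3*k)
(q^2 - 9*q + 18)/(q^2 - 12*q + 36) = (q - 3)/(q - 6)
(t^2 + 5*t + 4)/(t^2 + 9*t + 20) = (t + 1)/(t + 5)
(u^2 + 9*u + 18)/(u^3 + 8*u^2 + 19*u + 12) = (u + 6)/(u^2 + 5*u + 4)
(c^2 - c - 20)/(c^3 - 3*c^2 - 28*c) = (c - 5)/(c*(c - 7))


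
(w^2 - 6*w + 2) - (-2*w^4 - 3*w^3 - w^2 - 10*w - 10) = 2*w^4 + 3*w^3 + 2*w^2 + 4*w + 12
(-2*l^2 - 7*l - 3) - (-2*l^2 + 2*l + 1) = -9*l - 4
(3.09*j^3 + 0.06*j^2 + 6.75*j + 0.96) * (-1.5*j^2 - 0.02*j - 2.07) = -4.635*j^5 - 0.1518*j^4 - 16.5225*j^3 - 1.6992*j^2 - 13.9917*j - 1.9872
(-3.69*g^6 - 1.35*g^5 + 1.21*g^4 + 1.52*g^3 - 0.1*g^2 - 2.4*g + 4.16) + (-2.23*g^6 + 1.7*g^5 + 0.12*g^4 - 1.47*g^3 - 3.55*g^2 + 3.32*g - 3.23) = -5.92*g^6 + 0.35*g^5 + 1.33*g^4 + 0.05*g^3 - 3.65*g^2 + 0.92*g + 0.93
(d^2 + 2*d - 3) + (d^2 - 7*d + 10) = 2*d^2 - 5*d + 7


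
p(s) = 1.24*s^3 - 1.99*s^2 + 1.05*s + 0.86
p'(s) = 3.72*s^2 - 3.98*s + 1.05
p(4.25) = 64.57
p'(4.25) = 51.33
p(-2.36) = -29.00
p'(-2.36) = 31.16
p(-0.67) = -1.11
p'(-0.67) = 5.39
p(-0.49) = -0.28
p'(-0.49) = 3.89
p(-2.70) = -40.89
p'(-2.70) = 38.91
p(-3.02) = -54.61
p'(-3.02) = 47.00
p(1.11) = 1.27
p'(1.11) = 1.22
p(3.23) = 25.28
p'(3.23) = 27.00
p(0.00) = 0.86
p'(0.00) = 1.05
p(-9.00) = -1073.74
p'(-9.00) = 338.19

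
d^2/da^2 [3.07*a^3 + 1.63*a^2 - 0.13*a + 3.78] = 18.42*a + 3.26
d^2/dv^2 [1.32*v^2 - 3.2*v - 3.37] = 2.64000000000000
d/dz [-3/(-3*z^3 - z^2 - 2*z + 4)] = 3*(-9*z^2 - 2*z - 2)/(3*z^3 + z^2 + 2*z - 4)^2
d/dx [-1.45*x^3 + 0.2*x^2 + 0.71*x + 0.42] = -4.35*x^2 + 0.4*x + 0.71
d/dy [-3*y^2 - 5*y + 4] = -6*y - 5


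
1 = 1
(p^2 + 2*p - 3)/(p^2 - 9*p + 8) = (p + 3)/(p - 8)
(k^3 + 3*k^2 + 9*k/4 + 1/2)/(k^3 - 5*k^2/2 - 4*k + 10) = (4*k^2 + 4*k + 1)/(2*(2*k^2 - 9*k + 10))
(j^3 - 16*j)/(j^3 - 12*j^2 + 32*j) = (j + 4)/(j - 8)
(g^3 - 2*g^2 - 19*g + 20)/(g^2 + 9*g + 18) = (g^3 - 2*g^2 - 19*g + 20)/(g^2 + 9*g + 18)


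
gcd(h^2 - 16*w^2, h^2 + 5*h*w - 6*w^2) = 1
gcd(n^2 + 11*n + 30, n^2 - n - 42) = n + 6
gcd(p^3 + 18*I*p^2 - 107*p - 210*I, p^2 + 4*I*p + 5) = p + 5*I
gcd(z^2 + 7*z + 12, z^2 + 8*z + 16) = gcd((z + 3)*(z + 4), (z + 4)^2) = z + 4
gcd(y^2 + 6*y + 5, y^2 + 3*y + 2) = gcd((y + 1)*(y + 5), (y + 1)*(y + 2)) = y + 1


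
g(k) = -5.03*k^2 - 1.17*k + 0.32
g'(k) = -10.06*k - 1.17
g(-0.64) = -0.99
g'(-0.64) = 5.27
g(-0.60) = -0.79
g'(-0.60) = 4.87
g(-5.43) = -141.64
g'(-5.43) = 53.46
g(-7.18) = -250.59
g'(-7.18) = 71.06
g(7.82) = -316.43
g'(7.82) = -79.84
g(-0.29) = 0.24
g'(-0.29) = 1.75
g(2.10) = -24.32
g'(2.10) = -22.30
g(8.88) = -406.71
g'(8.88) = -90.50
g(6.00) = -187.78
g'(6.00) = -61.53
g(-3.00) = -41.44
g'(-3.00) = 29.01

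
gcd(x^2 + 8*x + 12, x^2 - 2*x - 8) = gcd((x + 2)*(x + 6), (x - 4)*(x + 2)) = x + 2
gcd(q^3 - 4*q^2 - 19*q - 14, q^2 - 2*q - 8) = q + 2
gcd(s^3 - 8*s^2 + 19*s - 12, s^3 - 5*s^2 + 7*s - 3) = s^2 - 4*s + 3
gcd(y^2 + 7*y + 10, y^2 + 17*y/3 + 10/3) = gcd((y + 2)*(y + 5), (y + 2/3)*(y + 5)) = y + 5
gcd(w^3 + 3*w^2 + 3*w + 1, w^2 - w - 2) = w + 1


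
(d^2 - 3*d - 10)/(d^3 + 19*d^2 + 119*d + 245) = (d^2 - 3*d - 10)/(d^3 + 19*d^2 + 119*d + 245)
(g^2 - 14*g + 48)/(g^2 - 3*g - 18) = (g - 8)/(g + 3)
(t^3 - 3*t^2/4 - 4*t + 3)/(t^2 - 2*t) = t + 5/4 - 3/(2*t)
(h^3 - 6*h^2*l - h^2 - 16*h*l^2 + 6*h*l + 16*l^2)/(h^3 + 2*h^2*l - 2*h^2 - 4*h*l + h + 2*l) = (h - 8*l)/(h - 1)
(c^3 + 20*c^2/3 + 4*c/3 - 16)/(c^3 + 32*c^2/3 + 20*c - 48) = (c + 2)/(c + 6)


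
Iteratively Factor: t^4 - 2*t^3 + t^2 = (t - 1)*(t^3 - t^2) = (t - 1)^2*(t^2) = t*(t - 1)^2*(t)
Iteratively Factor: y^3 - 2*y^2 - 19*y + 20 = (y - 1)*(y^2 - y - 20) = (y - 5)*(y - 1)*(y + 4)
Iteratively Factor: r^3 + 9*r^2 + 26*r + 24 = (r + 2)*(r^2 + 7*r + 12) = (r + 2)*(r + 3)*(r + 4)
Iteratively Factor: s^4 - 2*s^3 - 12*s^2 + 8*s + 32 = (s - 2)*(s^3 - 12*s - 16) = (s - 2)*(s + 2)*(s^2 - 2*s - 8) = (s - 2)*(s + 2)^2*(s - 4)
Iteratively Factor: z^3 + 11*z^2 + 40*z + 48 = (z + 3)*(z^2 + 8*z + 16) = (z + 3)*(z + 4)*(z + 4)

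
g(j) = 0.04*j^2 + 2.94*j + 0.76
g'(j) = 0.08*j + 2.94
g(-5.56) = -14.35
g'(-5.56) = 2.50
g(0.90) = 3.44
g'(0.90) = 3.01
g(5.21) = 17.16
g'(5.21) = 3.36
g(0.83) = 3.23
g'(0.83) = 3.01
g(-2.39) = -6.04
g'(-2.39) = 2.75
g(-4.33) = -11.22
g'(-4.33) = 2.59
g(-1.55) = -3.70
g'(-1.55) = 2.82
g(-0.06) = 0.58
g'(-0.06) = 2.94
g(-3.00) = -7.70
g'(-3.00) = 2.70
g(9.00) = 30.46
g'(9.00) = 3.66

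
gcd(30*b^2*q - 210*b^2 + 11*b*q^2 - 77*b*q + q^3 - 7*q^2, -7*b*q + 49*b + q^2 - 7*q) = q - 7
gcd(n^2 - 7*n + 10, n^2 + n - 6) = n - 2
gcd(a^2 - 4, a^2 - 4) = a^2 - 4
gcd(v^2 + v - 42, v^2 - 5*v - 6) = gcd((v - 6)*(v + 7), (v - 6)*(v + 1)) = v - 6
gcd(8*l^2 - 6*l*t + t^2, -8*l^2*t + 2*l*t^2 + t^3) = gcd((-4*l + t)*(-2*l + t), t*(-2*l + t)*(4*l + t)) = -2*l + t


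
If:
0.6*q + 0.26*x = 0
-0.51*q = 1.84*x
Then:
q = 0.00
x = 0.00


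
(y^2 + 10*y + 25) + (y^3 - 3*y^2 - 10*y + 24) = y^3 - 2*y^2 + 49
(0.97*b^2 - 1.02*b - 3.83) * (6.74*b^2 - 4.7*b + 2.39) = 6.5378*b^4 - 11.4338*b^3 - 18.7019*b^2 + 15.5632*b - 9.1537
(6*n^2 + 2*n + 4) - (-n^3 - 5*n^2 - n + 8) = n^3 + 11*n^2 + 3*n - 4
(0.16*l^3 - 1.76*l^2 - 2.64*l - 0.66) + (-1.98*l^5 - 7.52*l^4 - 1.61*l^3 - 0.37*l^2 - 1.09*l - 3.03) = -1.98*l^5 - 7.52*l^4 - 1.45*l^3 - 2.13*l^2 - 3.73*l - 3.69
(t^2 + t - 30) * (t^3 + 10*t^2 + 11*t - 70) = t^5 + 11*t^4 - 9*t^3 - 359*t^2 - 400*t + 2100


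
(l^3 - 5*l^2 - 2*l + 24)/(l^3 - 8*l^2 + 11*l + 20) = (l^2 - l - 6)/(l^2 - 4*l - 5)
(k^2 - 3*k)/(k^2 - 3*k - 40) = k*(3 - k)/(-k^2 + 3*k + 40)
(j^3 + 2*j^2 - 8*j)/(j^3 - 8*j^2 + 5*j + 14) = j*(j + 4)/(j^2 - 6*j - 7)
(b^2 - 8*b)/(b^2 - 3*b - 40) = b/(b + 5)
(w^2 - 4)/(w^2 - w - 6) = (w - 2)/(w - 3)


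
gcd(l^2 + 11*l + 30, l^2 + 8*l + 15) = l + 5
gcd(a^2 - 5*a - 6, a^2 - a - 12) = 1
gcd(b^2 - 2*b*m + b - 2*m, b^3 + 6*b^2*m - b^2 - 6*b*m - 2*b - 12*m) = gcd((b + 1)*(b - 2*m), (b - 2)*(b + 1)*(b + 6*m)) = b + 1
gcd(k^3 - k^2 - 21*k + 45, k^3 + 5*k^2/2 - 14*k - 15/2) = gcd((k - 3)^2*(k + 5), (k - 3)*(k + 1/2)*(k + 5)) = k^2 + 2*k - 15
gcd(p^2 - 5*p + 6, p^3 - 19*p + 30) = p^2 - 5*p + 6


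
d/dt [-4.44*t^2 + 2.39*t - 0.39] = 2.39 - 8.88*t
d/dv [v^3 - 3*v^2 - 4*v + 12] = 3*v^2 - 6*v - 4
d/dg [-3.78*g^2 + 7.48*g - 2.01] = 7.48 - 7.56*g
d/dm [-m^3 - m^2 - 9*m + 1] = -3*m^2 - 2*m - 9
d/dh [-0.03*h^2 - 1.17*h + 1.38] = -0.06*h - 1.17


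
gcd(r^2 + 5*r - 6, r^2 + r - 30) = r + 6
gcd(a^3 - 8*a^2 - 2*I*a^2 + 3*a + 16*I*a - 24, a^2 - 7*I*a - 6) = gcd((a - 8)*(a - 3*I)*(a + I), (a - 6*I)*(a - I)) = 1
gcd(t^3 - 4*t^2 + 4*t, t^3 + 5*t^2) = t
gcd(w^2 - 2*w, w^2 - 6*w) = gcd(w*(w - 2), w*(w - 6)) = w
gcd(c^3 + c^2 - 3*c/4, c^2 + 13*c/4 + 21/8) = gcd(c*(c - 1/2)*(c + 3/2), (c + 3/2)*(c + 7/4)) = c + 3/2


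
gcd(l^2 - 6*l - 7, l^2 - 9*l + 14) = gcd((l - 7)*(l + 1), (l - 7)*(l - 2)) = l - 7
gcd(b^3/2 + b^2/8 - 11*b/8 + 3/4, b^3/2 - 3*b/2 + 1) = b^2 + b - 2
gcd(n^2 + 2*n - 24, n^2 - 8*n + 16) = n - 4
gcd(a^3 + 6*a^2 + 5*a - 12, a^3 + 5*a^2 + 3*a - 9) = a^2 + 2*a - 3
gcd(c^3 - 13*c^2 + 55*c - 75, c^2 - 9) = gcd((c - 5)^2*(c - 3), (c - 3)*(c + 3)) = c - 3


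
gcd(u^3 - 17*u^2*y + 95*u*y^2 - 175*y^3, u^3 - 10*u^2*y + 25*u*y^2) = u^2 - 10*u*y + 25*y^2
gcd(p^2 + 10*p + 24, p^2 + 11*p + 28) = p + 4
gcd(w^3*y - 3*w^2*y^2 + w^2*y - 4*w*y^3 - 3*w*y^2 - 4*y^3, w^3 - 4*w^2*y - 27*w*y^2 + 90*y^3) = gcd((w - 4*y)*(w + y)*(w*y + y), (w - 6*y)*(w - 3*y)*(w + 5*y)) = 1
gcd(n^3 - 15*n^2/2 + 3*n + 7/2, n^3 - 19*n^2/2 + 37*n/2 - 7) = n - 7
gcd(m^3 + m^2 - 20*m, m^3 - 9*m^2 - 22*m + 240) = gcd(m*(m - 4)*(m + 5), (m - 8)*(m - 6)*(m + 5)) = m + 5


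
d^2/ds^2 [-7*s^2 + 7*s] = -14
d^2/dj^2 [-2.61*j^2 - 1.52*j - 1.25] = -5.22000000000000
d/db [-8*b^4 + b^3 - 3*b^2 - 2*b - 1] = -32*b^3 + 3*b^2 - 6*b - 2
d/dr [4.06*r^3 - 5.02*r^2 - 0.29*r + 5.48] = 12.18*r^2 - 10.04*r - 0.29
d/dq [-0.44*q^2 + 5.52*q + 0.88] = 5.52 - 0.88*q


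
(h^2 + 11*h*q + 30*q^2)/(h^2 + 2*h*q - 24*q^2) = (-h - 5*q)/(-h + 4*q)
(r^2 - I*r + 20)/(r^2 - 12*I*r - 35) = (r + 4*I)/(r - 7*I)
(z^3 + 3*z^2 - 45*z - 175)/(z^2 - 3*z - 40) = (z^2 - 2*z - 35)/(z - 8)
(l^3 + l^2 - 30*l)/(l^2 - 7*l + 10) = l*(l + 6)/(l - 2)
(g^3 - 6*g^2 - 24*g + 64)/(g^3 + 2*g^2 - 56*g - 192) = (g - 2)/(g + 6)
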